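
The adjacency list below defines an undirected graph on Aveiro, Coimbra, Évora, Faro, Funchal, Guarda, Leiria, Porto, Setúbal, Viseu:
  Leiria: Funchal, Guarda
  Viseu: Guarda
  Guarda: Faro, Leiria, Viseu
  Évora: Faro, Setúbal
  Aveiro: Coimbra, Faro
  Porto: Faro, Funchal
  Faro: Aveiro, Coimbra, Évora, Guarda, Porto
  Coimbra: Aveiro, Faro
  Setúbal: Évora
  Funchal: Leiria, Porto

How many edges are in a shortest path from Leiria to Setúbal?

Distance 0: Leiria.
Distance 1: Funchal, Guarda.
Distance 2: Faro, Porto, Viseu.
Distance 3: Aveiro, Coimbra, Évora.
Distance 4: Setúbal — contains Setúbal.

4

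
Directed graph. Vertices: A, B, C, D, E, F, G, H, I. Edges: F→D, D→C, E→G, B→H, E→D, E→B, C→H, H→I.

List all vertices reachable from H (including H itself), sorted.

H, I

Start at H.
Its neighbours: I.
Nothing further is reachable.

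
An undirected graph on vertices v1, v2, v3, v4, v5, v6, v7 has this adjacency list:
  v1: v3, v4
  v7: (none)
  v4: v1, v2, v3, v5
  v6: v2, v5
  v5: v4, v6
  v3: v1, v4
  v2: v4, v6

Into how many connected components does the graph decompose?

2

From v1: component {v1, v2, v3, v4, v5, v6}.
From v7: component {v7}.
That's 2 components.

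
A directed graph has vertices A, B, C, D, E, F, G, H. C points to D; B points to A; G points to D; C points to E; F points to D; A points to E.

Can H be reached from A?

Explore from A.
Distance 1: reach E.
The search from A is exhausted; no directed path reaches H.

No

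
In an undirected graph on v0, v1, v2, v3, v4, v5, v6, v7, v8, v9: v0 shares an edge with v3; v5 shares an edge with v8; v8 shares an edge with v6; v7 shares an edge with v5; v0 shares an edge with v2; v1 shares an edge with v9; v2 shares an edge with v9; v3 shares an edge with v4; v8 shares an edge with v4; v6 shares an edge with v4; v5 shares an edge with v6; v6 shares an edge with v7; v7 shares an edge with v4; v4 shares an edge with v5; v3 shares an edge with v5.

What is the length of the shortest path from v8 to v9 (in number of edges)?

Distance 0: v8.
Distance 1: v4, v5, v6.
Distance 2: v3, v7.
Distance 3: v0.
Distance 4: v2.
Distance 5: v9 — contains v9.

5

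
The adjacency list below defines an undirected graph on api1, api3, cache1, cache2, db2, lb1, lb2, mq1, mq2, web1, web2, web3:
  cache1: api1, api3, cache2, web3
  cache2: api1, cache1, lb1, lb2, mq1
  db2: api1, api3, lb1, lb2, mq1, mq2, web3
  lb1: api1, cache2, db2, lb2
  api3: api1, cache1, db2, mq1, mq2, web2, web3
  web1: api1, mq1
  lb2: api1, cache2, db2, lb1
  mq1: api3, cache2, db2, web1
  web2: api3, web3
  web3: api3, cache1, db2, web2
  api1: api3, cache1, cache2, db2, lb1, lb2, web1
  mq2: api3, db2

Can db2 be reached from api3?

Yes

Explore from api3.
Distance 1: reach api1, cache1, db2, mq1, mq2, web2, web3.
Found db2.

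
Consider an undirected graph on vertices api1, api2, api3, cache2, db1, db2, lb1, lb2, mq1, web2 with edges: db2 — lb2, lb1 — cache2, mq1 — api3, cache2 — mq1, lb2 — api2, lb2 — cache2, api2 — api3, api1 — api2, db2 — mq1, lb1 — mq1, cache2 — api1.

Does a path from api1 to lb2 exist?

Yes

Explore from api1.
Distance 1: reach api2, cache2.
Distance 2: reach api3, lb1, lb2, mq1.
Found lb2.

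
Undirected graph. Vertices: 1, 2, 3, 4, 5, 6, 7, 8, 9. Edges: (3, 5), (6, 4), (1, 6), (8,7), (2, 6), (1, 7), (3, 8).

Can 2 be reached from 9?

9 has no edges, so nothing is reachable from it.

No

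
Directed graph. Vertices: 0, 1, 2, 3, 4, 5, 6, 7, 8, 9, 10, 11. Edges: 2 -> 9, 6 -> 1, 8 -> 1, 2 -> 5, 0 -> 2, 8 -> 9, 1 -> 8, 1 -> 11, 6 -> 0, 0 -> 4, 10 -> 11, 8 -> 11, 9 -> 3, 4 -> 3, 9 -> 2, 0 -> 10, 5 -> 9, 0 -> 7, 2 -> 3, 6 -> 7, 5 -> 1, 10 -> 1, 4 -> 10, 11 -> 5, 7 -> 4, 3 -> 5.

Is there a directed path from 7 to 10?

Yes

Explore from 7.
Distance 1: reach 4.
Distance 2: reach 3, 10.
Found 10.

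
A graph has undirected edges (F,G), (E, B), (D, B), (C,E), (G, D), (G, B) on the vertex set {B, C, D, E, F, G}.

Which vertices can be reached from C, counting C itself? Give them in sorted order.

B, C, D, E, F, G

Start at C.
Its neighbours: E.
Then their neighbours: B.
Then next layer: D, G.
Then next layer: F.
Every vertex is now reached.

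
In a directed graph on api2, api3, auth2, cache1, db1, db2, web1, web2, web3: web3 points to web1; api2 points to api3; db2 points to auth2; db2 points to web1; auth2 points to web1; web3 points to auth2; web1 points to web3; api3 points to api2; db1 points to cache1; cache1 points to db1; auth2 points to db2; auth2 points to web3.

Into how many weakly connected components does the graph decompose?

4

From api2: component {api2, api3}.
From auth2: component {auth2, db2, web1, web3}.
From cache1: component {cache1, db1}.
From web2: component {web2}.
That's 4 components.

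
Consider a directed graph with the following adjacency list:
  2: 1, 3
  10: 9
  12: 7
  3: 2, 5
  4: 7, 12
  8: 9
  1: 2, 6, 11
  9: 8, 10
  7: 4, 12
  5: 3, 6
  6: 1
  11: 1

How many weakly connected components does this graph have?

From 1: component {1, 2, 3, 5, 6, 11}.
From 4: component {4, 7, 12}.
From 8: component {8, 9, 10}.
That's 3 components.

3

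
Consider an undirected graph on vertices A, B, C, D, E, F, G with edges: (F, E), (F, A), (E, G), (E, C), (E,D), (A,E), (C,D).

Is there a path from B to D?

No

B has no edges, so nothing is reachable from it.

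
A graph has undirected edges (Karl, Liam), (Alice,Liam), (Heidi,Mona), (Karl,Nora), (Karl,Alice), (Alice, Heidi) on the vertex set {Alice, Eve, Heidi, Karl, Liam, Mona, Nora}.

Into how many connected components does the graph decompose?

2

From Alice: component {Alice, Heidi, Karl, Liam, Mona, Nora}.
From Eve: component {Eve}.
That's 2 components.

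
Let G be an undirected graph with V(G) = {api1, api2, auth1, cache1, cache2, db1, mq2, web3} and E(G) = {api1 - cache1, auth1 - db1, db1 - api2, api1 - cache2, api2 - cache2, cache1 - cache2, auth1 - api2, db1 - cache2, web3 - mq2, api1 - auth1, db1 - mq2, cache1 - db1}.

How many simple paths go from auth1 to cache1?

auth1–api1–cache1
auth1–api1–cache2–api2–db1–cache1
auth1–api1–cache2–cache1
auth1–api1–cache2–db1–cache1
auth1–api2–cache2–api1–cache1
auth1–api2–cache2–cache1
auth1–api2–cache2–db1–cache1
auth1–api2–db1–cache1
auth1–api2–db1–cache2–api1–cache1
auth1–api2–db1–cache2–cache1
auth1–db1–api2–cache2–api1–cache1
auth1–db1–api2–cache2–cache1
auth1–db1–cache1
auth1–db1–cache2–api1–cache1
auth1–db1–cache2–cache1

15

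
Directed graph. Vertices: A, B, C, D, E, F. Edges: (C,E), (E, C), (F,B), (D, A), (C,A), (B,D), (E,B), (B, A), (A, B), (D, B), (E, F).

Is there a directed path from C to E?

Yes

Explore from C.
Distance 1: reach A, E.
Found E.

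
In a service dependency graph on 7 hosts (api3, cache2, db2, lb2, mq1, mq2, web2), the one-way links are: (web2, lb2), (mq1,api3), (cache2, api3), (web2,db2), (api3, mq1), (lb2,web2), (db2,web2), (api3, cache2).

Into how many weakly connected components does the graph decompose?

3

From api3: component {api3, cache2, mq1}.
From db2: component {db2, lb2, web2}.
From mq2: component {mq2}.
That's 3 components.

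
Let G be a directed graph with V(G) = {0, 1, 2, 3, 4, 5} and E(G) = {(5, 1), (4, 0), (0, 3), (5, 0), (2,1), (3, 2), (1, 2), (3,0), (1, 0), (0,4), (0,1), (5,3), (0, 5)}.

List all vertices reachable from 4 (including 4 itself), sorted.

0, 1, 2, 3, 4, 5

Start at 4.
Its neighbours: 0.
Then their neighbours: 1, 3, 5.
Then next layer: 2.
Every vertex is now reached.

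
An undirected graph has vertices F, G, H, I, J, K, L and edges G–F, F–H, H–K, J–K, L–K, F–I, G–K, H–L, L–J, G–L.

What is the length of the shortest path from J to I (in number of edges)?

Distance 0: J.
Distance 1: K, L.
Distance 2: G, H.
Distance 3: F.
Distance 4: I — contains I.

4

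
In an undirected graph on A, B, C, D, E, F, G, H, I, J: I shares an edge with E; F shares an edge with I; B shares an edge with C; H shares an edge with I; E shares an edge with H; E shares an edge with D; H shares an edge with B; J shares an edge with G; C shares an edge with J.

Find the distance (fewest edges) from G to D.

Distance 0: G.
Distance 1: J.
Distance 2: C.
Distance 3: B.
Distance 4: H.
Distance 5: E, I.
Distance 6: D, F — contains D.

6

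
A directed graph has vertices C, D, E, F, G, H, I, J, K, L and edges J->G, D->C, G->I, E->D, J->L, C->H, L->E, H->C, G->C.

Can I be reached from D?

Explore from D.
Distance 1: reach C.
Distance 2: reach H.
The search from D is exhausted; no directed path reaches I.

No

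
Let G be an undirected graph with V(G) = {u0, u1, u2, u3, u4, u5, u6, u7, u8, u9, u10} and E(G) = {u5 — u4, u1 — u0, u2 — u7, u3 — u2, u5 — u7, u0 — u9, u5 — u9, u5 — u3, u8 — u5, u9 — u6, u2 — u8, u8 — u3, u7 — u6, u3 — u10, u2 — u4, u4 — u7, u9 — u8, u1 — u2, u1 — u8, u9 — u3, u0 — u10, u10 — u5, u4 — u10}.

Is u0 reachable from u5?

Explore from u5.
Distance 1: reach u3, u4, u7, u8, u9, u10.
Distance 2: reach u0, u1, u2, u6.
Found u0.

Yes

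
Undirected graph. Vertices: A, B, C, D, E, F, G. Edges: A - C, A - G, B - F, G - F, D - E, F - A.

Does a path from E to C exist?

No

Explore from E.
Distance 1: reach D.
The search is exhausted without reaching C; it lies in a different component.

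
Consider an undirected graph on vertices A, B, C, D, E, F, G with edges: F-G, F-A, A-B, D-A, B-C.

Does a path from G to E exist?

No

Explore from G.
Distance 1: reach F.
Distance 2: reach A.
Distance 3: reach B, D.
Distance 4: reach C.
The search is exhausted without reaching E; it lies in a different component.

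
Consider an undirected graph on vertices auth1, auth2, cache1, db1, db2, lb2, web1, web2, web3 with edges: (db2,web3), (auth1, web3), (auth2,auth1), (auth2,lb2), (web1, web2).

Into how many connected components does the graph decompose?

From auth1: component {auth1, auth2, db2, lb2, web3}.
From cache1: component {cache1}.
From db1: component {db1}.
From web1: component {web1, web2}.
That's 4 components.

4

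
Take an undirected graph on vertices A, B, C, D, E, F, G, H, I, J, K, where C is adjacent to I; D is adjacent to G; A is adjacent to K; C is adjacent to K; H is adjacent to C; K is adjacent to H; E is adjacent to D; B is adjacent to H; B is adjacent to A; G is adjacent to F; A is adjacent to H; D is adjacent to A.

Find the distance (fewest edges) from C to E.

Distance 0: C.
Distance 1: H, I, K.
Distance 2: A, B.
Distance 3: D.
Distance 4: E, G — contains E.

4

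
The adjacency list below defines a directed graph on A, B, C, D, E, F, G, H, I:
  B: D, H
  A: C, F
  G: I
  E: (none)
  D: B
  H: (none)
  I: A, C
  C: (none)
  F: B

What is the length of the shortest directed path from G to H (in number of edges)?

5

Distance 0: G.
Distance 1: I.
Distance 2: A, C.
Distance 3: F.
Distance 4: B.
Distance 5: D, H — contains H.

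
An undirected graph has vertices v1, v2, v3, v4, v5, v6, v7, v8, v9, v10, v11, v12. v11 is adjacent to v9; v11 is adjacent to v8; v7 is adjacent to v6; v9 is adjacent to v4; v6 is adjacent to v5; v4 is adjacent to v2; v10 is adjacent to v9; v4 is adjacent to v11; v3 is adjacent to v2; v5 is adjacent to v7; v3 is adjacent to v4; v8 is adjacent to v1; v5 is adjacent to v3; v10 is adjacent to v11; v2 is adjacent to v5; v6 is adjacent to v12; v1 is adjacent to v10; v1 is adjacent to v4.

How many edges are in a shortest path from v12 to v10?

Distance 0: v12.
Distance 1: v6.
Distance 2: v5, v7.
Distance 3: v2, v3.
Distance 4: v4.
Distance 5: v1, v9, v11.
Distance 6: v8, v10 — contains v10.

6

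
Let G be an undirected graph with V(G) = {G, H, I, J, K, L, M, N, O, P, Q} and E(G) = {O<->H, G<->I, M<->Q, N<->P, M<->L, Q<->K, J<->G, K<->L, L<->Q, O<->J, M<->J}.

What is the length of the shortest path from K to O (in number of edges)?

4

Distance 0: K.
Distance 1: L, Q.
Distance 2: M.
Distance 3: J.
Distance 4: G, O — contains O.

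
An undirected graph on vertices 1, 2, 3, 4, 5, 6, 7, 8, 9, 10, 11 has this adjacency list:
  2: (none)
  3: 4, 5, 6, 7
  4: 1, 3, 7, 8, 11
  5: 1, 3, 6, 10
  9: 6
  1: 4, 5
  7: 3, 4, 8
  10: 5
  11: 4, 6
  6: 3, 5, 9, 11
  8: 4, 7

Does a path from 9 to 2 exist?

No

Explore from 9.
Distance 1: reach 6.
Distance 2: reach 3, 5, 11.
Distance 3: reach 1, 4, 7, 10.
Distance 4: reach 8.
The search is exhausted without reaching 2; it lies in a different component.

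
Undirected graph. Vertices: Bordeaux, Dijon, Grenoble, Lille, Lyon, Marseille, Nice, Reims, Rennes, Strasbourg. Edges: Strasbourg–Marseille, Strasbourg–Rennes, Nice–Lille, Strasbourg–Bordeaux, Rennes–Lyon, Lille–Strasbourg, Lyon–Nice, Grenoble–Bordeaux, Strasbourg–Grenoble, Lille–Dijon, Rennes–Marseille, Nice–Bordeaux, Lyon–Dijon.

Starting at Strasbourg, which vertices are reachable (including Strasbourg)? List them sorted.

Bordeaux, Dijon, Grenoble, Lille, Lyon, Marseille, Nice, Rennes, Strasbourg

Start at Strasbourg.
Its neighbours: Bordeaux, Grenoble, Lille, Marseille, Rennes.
Then their neighbours: Dijon, Lyon, Nice.
Nothing further is reachable.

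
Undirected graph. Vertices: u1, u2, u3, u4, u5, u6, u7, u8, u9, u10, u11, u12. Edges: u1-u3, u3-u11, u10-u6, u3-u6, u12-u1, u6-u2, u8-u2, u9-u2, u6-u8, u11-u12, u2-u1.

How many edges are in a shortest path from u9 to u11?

Distance 0: u9.
Distance 1: u2.
Distance 2: u1, u6, u8.
Distance 3: u3, u10, u12.
Distance 4: u11 — contains u11.

4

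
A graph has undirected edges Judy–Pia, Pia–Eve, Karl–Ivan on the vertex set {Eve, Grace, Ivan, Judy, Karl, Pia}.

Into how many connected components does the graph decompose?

3

From Eve: component {Eve, Judy, Pia}.
From Grace: component {Grace}.
From Ivan: component {Ivan, Karl}.
That's 3 components.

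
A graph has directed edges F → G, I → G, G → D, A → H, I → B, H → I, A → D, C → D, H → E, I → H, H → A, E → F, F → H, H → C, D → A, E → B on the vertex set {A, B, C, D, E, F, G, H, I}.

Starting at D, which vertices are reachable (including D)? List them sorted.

Start at D.
Its neighbours: A.
Then their neighbours: H.
Then next layer: C, E, I.
Then next layer: B, F, G.
Every vertex is now reached.

A, B, C, D, E, F, G, H, I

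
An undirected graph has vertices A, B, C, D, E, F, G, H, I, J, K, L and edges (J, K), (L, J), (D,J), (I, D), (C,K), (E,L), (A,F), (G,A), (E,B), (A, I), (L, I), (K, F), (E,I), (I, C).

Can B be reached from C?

Yes

Explore from C.
Distance 1: reach I, K.
Distance 2: reach A, D, E, F, J, L.
Distance 3: reach B, G.
Found B.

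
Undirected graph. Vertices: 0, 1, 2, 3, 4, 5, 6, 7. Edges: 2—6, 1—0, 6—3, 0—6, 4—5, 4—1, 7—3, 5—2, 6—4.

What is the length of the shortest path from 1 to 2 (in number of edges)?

3

Distance 0: 1.
Distance 1: 0, 4.
Distance 2: 5, 6.
Distance 3: 2, 3 — contains 2.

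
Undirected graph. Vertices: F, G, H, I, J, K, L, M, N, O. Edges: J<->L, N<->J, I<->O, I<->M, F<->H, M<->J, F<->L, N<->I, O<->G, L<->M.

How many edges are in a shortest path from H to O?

5

Distance 0: H.
Distance 1: F.
Distance 2: L.
Distance 3: J, M.
Distance 4: I, N.
Distance 5: O — contains O.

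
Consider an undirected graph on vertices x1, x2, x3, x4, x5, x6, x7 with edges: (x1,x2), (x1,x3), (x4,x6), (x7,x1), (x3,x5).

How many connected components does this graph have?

2

From x1: component {x1, x2, x3, x5, x7}.
From x4: component {x4, x6}.
That's 2 components.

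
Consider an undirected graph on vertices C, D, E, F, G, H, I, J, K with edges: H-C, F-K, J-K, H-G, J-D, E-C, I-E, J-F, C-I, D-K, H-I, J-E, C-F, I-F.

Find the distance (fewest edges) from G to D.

5

Distance 0: G.
Distance 1: H.
Distance 2: C, I.
Distance 3: E, F.
Distance 4: J, K.
Distance 5: D — contains D.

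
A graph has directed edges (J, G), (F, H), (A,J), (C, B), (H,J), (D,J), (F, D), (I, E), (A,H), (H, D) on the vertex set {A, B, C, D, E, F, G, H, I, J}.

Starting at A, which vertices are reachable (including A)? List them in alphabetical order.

Start at A.
Its neighbours: H, J.
Then their neighbours: D, G.
Nothing further is reachable.

A, D, G, H, J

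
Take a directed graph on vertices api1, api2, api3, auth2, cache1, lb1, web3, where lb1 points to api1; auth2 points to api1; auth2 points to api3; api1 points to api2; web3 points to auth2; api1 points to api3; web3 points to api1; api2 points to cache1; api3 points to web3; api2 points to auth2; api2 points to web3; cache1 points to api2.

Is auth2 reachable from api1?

Yes

Explore from api1.
Distance 1: reach api2, api3.
Distance 2: reach auth2, cache1, web3.
Found auth2.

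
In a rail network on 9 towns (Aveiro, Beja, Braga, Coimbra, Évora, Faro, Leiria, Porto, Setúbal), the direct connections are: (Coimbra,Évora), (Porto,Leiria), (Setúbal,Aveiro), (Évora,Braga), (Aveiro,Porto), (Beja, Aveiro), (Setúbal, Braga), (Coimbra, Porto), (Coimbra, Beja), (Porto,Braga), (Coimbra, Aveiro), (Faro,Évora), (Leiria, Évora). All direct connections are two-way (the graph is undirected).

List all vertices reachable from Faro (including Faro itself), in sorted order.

Aveiro, Beja, Braga, Coimbra, Évora, Faro, Leiria, Porto, Setúbal

Start at Faro.
Its neighbours: Évora.
Then their neighbours: Braga, Coimbra, Leiria.
Then next layer: Aveiro, Beja, Porto, Setúbal.
Every vertex is now reached.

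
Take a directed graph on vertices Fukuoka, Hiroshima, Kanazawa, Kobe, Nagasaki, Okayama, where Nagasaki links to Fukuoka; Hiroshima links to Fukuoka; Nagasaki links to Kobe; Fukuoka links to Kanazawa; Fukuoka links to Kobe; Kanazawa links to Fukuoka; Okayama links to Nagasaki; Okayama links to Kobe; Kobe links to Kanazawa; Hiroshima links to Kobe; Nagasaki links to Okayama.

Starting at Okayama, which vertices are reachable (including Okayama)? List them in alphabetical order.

Fukuoka, Kanazawa, Kobe, Nagasaki, Okayama

Start at Okayama.
Its neighbours: Kobe, Nagasaki.
Then their neighbours: Fukuoka, Kanazawa.
Nothing further is reachable.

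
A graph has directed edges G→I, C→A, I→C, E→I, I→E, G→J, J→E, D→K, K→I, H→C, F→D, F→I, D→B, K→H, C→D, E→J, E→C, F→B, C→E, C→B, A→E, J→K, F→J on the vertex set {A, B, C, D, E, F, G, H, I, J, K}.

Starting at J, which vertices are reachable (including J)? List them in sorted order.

A, B, C, D, E, H, I, J, K

Start at J.
Its neighbours: E, K.
Then their neighbours: C, H, I.
Then next layer: A, B, D.
Nothing further is reachable.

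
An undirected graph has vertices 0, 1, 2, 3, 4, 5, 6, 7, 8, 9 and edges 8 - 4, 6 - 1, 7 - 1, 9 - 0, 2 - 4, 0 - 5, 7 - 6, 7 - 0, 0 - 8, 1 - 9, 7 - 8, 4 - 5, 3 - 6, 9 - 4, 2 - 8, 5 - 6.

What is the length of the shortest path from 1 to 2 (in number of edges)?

3

Distance 0: 1.
Distance 1: 6, 7, 9.
Distance 2: 0, 3, 4, 5, 8.
Distance 3: 2 — contains 2.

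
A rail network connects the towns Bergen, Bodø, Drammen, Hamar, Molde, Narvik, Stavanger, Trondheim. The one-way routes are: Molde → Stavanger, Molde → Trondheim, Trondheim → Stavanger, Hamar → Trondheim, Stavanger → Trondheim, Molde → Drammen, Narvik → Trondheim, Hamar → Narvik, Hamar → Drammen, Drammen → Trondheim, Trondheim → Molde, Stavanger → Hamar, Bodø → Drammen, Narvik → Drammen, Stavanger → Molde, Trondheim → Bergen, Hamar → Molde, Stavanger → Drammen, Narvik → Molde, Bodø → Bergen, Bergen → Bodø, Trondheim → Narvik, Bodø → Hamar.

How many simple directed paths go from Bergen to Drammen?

22

Bergen→Bodø→Drammen
Bergen→Bodø→Hamar→Drammen
Bergen→Bodø→Hamar→Molde→Drammen
Bergen→Bodø→Hamar→Molde→Stavanger→Drammen
Bergen→Bodø→Hamar→Molde→Stavanger→Trondheim→Narvik→Drammen
Bergen→Bodø→Hamar→Molde→Trondheim→Narvik→Drammen
Bergen→Bodø→Hamar→Molde→Trondheim→Stavanger→Drammen
Bergen→Bodø→Hamar→Narvik→Drammen
... and 14 more.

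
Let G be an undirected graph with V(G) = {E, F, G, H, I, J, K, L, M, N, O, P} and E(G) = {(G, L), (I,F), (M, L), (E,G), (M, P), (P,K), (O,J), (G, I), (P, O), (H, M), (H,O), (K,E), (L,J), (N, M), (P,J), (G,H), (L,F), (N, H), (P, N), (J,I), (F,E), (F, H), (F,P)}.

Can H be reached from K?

Yes

Explore from K.
Distance 1: reach E, P.
Distance 2: reach F, G, J, M, N, O.
Distance 3: reach H, I, L.
Found H.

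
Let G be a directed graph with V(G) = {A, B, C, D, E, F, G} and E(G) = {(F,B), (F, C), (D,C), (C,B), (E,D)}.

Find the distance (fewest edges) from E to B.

3

Distance 0: E.
Distance 1: D.
Distance 2: C.
Distance 3: B — contains B.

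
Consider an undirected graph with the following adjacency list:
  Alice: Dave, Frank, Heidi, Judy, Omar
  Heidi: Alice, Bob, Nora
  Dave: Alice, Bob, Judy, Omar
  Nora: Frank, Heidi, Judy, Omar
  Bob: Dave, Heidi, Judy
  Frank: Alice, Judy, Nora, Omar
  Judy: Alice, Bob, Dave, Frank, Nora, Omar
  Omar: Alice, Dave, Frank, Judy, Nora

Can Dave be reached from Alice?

Yes

Explore from Alice.
Distance 1: reach Dave, Frank, Heidi, Judy, Omar.
Found Dave.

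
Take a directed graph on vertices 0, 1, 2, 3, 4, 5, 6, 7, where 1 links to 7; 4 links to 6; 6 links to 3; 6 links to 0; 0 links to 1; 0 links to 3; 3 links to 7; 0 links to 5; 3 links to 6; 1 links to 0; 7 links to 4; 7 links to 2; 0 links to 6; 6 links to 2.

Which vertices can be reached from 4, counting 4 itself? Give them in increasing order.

0, 1, 2, 3, 4, 5, 6, 7

Start at 4.
Its neighbours: 6.
Then their neighbours: 0, 2, 3.
Then next layer: 1, 5, 7.
Every vertex is now reached.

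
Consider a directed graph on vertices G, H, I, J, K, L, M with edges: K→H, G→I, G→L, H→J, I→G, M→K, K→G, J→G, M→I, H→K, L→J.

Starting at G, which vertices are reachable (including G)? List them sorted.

G, I, J, L

Start at G.
Its neighbours: I, L.
Then their neighbours: J.
Nothing further is reachable.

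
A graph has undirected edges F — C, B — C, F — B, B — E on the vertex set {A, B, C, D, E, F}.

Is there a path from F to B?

Yes

Explore from F.
Distance 1: reach B, C.
Found B.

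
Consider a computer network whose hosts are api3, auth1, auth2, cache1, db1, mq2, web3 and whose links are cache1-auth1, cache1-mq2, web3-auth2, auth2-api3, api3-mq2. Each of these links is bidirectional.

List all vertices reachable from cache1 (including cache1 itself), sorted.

api3, auth1, auth2, cache1, mq2, web3

Start at cache1.
Its neighbours: auth1, mq2.
Then their neighbours: api3.
Then next layer: auth2.
Then next layer: web3.
Nothing further is reachable.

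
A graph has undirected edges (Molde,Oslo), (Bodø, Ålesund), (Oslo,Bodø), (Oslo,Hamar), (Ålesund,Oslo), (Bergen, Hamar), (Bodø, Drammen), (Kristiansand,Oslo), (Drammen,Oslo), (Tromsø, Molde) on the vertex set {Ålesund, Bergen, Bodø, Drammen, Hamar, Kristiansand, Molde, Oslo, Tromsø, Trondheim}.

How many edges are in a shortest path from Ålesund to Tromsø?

Distance 0: Ålesund.
Distance 1: Bodø, Oslo.
Distance 2: Drammen, Hamar, Kristiansand, Molde.
Distance 3: Bergen, Tromsø — contains Tromsø.

3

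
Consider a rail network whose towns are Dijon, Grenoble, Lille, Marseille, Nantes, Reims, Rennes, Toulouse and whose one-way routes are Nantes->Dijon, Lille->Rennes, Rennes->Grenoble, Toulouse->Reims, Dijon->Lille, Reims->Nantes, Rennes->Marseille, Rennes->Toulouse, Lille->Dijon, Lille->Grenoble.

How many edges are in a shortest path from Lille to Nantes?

4

Distance 0: Lille.
Distance 1: Dijon, Grenoble, Rennes.
Distance 2: Marseille, Toulouse.
Distance 3: Reims.
Distance 4: Nantes — contains Nantes.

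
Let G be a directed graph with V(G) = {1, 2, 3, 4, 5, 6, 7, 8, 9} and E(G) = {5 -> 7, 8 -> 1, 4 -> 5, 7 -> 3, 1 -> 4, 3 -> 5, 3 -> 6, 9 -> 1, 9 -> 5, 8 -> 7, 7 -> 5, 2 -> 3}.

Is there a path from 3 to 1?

No

Explore from 3.
Distance 1: reach 5, 6.
Distance 2: reach 7.
The search from 3 is exhausted; no directed path reaches 1.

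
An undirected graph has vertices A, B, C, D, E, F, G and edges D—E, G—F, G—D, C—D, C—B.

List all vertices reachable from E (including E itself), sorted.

Start at E.
Its neighbours: D.
Then their neighbours: C, G.
Then next layer: B, F.
Nothing further is reachable.

B, C, D, E, F, G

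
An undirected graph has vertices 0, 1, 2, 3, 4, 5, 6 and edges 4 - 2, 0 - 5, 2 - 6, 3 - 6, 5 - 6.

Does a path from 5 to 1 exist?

Explore from 5.
Distance 1: reach 0, 6.
Distance 2: reach 2, 3.
Distance 3: reach 4.
The search is exhausted without reaching 1; it lies in a different component.

No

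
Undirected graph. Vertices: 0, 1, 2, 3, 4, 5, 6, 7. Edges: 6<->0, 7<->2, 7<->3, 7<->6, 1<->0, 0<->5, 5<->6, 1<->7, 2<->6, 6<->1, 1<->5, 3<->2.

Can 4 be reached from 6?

Explore from 6.
Distance 1: reach 0, 1, 2, 5, 7.
Distance 2: reach 3.
The search is exhausted without reaching 4; it lies in a different component.

No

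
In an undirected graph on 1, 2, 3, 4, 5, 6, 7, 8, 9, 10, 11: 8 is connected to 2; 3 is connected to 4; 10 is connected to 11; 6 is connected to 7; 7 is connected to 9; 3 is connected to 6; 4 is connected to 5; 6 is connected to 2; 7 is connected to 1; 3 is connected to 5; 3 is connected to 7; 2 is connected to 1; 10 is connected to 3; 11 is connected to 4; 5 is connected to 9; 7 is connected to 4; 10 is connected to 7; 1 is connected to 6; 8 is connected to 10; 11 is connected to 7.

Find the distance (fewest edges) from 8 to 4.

Distance 0: 8.
Distance 1: 2, 10.
Distance 2: 1, 3, 6, 7, 11.
Distance 3: 4, 5, 9 — contains 4.

3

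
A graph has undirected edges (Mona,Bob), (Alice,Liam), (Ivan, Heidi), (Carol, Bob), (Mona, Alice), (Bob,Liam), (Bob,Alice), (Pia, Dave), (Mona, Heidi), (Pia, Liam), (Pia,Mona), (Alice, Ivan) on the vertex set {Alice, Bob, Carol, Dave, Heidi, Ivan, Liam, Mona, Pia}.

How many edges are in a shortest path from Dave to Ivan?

Distance 0: Dave.
Distance 1: Pia.
Distance 2: Liam, Mona.
Distance 3: Alice, Bob, Heidi.
Distance 4: Carol, Ivan — contains Ivan.

4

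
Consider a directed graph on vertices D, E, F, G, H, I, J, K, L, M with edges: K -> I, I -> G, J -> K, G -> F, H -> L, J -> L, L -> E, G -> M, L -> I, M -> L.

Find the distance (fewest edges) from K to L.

Distance 0: K.
Distance 1: I.
Distance 2: G.
Distance 3: F, M.
Distance 4: L — contains L.

4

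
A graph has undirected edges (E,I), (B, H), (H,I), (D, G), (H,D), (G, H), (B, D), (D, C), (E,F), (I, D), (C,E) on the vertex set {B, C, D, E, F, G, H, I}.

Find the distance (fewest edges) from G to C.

2

Distance 0: G.
Distance 1: D, H.
Distance 2: B, C, I — contains C.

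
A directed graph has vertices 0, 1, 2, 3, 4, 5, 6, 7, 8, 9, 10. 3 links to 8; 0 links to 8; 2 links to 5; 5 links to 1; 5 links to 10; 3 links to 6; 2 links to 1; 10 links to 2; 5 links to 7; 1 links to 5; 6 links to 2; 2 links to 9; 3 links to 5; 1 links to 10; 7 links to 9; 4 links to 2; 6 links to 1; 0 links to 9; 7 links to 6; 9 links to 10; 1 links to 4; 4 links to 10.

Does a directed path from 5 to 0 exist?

Explore from 5.
Distance 1: reach 1, 7, 10.
Distance 2: reach 2, 4, 6, 9.
The search from 5 is exhausted; no directed path reaches 0.

No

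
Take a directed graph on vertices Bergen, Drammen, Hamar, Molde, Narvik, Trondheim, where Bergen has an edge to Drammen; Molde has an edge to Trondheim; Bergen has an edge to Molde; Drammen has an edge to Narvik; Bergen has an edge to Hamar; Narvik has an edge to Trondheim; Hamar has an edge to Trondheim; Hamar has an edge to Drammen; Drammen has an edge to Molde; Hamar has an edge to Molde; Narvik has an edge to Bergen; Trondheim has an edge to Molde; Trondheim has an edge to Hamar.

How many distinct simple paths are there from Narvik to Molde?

8

Narvik→Bergen→Drammen→Molde
Narvik→Bergen→Hamar→Drammen→Molde
Narvik→Bergen→Hamar→Molde
Narvik→Bergen→Hamar→Trondheim→Molde
Narvik→Bergen→Molde
Narvik→Trondheim→Hamar→Drammen→Molde
Narvik→Trondheim→Hamar→Molde
Narvik→Trondheim→Molde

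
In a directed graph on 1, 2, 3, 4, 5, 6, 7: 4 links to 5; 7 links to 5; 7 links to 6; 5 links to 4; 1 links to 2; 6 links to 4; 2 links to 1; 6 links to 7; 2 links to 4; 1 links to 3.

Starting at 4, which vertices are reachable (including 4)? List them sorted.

4, 5

Start at 4.
Its neighbours: 5.
Nothing further is reachable.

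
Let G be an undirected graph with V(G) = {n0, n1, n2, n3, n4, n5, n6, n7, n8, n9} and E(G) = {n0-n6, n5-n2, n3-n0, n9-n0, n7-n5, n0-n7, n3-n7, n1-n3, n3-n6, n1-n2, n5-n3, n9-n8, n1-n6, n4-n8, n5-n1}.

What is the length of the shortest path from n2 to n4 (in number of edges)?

Distance 0: n2.
Distance 1: n1, n5.
Distance 2: n3, n6, n7.
Distance 3: n0.
Distance 4: n9.
Distance 5: n8.
Distance 6: n4 — contains n4.

6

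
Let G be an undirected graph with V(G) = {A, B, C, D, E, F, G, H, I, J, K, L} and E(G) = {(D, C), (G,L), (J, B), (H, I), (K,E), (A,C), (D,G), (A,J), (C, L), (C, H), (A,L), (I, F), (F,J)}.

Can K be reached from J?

Explore from J.
Distance 1: reach A, B, F.
Distance 2: reach C, I, L.
Distance 3: reach D, G, H.
The search is exhausted without reaching K; it lies in a different component.

No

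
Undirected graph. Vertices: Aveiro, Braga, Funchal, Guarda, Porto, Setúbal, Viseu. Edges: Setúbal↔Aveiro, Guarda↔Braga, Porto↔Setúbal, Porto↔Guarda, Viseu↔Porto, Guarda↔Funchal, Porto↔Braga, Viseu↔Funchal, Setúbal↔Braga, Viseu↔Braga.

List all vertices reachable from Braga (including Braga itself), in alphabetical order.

Start at Braga.
Its neighbours: Guarda, Porto, Setúbal, Viseu.
Then their neighbours: Aveiro, Funchal.
Every vertex is now reached.

Aveiro, Braga, Funchal, Guarda, Porto, Setúbal, Viseu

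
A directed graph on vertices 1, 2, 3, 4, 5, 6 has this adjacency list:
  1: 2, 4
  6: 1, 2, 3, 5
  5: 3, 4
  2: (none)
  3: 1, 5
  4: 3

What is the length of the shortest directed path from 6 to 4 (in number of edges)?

2

Distance 0: 6.
Distance 1: 1, 2, 3, 5.
Distance 2: 4 — contains 4.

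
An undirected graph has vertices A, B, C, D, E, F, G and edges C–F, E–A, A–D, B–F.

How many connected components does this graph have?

3

From A: component {A, D, E}.
From B: component {B, C, F}.
From G: component {G}.
That's 3 components.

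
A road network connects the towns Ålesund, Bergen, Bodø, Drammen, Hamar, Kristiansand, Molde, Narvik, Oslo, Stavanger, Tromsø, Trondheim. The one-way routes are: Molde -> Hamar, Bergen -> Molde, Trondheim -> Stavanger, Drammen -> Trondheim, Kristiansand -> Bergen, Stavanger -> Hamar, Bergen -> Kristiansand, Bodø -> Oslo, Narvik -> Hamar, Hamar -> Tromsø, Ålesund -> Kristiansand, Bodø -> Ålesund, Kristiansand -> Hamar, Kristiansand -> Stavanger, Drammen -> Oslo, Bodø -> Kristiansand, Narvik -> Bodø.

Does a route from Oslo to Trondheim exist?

Oslo has no outgoing edges, so nothing is reachable from it.

No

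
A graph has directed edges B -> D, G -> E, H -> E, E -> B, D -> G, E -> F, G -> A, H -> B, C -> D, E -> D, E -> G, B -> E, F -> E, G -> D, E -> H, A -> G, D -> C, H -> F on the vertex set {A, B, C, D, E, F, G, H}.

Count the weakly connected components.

From A: component {A, B, C, D, E, F, G, H}.
That's 1 component.

1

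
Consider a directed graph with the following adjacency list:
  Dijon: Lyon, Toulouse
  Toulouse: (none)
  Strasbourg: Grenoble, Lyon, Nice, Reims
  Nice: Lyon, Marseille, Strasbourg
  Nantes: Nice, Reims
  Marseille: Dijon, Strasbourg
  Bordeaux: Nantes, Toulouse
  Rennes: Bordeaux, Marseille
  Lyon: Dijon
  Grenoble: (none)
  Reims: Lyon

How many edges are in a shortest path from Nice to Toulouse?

3

Distance 0: Nice.
Distance 1: Lyon, Marseille, Strasbourg.
Distance 2: Dijon, Grenoble, Reims.
Distance 3: Toulouse — contains Toulouse.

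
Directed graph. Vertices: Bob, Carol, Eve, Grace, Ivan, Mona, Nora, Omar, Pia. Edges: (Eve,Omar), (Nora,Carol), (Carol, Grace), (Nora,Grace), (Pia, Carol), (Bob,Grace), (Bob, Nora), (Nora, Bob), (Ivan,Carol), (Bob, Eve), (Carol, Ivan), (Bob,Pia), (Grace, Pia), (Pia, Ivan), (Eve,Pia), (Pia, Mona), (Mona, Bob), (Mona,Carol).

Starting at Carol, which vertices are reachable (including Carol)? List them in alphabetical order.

Start at Carol.
Its neighbours: Grace, Ivan.
Then their neighbours: Pia.
Then next layer: Mona.
Then next layer: Bob.
Then next layer: Eve, Nora.
Then next layer: Omar.
Every vertex is now reached.

Bob, Carol, Eve, Grace, Ivan, Mona, Nora, Omar, Pia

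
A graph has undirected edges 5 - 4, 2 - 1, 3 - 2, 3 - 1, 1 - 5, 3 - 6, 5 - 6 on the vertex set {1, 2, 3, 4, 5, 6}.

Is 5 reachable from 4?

Yes

Explore from 4.
Distance 1: reach 5.
Found 5.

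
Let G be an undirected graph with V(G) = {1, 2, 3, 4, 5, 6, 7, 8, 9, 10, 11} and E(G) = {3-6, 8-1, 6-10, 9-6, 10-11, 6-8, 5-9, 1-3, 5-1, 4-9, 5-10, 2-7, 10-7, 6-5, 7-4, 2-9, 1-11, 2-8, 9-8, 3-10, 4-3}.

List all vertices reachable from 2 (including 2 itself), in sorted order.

1, 2, 3, 4, 5, 6, 7, 8, 9, 10, 11

Start at 2.
Its neighbours: 7, 8, 9.
Then their neighbours: 1, 4, 5, 6, 10.
Then next layer: 3, 11.
Every vertex is now reached.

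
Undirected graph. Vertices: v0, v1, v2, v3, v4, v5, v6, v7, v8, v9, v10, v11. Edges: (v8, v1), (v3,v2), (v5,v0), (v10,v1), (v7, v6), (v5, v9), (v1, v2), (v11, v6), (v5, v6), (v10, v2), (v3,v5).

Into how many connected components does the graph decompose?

2

From v0: component {v0, v1, v2, v3, v5, v6, v7, v8, v9, v10, v11}.
From v4: component {v4}.
That's 2 components.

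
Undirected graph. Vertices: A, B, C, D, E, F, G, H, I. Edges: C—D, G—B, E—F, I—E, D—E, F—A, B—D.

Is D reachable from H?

No

H has no edges, so nothing is reachable from it.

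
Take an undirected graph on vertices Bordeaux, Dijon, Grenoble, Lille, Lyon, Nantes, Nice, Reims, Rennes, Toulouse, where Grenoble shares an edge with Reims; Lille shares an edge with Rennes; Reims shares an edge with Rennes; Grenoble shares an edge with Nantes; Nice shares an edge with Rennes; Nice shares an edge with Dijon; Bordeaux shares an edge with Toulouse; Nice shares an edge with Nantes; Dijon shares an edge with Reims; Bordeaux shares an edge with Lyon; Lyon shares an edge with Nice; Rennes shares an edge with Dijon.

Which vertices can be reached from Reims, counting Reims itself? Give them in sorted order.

Bordeaux, Dijon, Grenoble, Lille, Lyon, Nantes, Nice, Reims, Rennes, Toulouse

Start at Reims.
Its neighbours: Dijon, Grenoble, Rennes.
Then their neighbours: Lille, Nantes, Nice.
Then next layer: Lyon.
Then next layer: Bordeaux.
Then next layer: Toulouse.
Every vertex is now reached.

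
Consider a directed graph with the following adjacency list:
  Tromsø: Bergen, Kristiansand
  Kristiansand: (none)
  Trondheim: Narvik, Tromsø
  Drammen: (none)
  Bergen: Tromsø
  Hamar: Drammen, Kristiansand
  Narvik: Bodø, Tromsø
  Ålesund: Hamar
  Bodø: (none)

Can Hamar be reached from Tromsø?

No

Explore from Tromsø.
Distance 1: reach Bergen, Kristiansand.
The search from Tromsø is exhausted; no directed path reaches Hamar.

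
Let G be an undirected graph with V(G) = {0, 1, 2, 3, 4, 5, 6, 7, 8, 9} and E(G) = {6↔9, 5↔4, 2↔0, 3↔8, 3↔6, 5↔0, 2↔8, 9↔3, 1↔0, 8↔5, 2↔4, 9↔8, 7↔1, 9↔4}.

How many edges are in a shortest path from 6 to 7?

6

Distance 0: 6.
Distance 1: 3, 9.
Distance 2: 4, 8.
Distance 3: 2, 5.
Distance 4: 0.
Distance 5: 1.
Distance 6: 7 — contains 7.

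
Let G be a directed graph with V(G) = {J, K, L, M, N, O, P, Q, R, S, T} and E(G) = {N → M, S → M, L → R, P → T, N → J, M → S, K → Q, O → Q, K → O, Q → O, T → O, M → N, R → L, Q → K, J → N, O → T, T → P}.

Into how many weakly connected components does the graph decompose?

From J: component {J, M, N, S}.
From K: component {K, O, P, Q, T}.
From L: component {L, R}.
That's 3 components.

3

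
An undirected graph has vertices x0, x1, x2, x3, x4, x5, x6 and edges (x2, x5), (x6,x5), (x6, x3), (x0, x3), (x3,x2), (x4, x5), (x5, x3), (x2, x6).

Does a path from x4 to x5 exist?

Explore from x4.
Distance 1: reach x5.
Found x5.

Yes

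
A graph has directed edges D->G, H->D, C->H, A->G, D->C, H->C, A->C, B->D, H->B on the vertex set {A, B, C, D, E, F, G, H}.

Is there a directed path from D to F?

No

Explore from D.
Distance 1: reach C, G.
Distance 2: reach H.
Distance 3: reach B.
The search from D is exhausted; no directed path reaches F.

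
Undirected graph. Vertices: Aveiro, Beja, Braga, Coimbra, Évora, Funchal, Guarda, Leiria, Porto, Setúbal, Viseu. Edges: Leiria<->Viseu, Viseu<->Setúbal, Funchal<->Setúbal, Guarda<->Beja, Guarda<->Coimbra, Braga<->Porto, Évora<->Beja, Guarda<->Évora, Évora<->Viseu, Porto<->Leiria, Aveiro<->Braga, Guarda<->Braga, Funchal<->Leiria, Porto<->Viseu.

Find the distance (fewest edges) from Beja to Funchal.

4

Distance 0: Beja.
Distance 1: Évora, Guarda.
Distance 2: Braga, Coimbra, Viseu.
Distance 3: Aveiro, Leiria, Porto, Setúbal.
Distance 4: Funchal — contains Funchal.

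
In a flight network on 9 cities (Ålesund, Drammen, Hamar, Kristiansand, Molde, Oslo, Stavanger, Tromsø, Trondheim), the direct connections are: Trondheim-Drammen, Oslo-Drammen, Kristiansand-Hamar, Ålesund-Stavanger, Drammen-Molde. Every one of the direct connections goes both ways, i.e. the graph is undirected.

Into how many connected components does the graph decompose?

4

From Ålesund: component {Ålesund, Stavanger}.
From Drammen: component {Drammen, Molde, Oslo, Trondheim}.
From Hamar: component {Hamar, Kristiansand}.
From Tromsø: component {Tromsø}.
That's 4 components.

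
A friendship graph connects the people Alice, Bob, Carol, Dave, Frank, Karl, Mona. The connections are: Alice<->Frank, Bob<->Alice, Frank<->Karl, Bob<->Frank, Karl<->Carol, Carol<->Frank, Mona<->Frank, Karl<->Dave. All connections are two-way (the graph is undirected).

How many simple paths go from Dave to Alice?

Dave–Karl–Carol–Frank–Alice
Dave–Karl–Carol–Frank–Bob–Alice
Dave–Karl–Frank–Alice
Dave–Karl–Frank–Bob–Alice

4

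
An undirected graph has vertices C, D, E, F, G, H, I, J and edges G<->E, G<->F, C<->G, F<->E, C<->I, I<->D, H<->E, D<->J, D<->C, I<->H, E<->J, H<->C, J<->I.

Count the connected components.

1

From C: component {C, D, E, F, G, H, I, J}.
That's 1 component.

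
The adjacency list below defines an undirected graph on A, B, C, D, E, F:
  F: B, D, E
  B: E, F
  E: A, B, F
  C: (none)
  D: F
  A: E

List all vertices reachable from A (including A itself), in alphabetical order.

Start at A.
Its neighbours: E.
Then their neighbours: B, F.
Then next layer: D.
Nothing further is reachable.

A, B, D, E, F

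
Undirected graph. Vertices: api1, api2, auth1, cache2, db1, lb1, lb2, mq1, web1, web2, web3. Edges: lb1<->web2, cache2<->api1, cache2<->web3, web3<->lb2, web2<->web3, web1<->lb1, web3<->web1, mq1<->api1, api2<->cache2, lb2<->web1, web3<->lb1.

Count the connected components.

3

From api1: component {api1, api2, cache2, lb1, lb2, mq1, web1, web2, web3}.
From auth1: component {auth1}.
From db1: component {db1}.
That's 3 components.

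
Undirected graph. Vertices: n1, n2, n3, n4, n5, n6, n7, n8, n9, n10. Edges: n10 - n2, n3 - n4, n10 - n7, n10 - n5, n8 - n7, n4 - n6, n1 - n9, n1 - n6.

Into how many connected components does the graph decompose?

2

From n1: component {n1, n3, n4, n6, n9}.
From n2: component {n2, n5, n7, n8, n10}.
That's 2 components.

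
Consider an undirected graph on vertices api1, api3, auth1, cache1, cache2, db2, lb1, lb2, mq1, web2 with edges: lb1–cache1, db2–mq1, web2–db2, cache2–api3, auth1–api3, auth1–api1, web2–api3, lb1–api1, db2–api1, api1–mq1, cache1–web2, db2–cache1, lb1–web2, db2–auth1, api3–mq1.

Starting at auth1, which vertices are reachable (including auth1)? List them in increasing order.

Start at auth1.
Its neighbours: api1, api3, db2.
Then their neighbours: cache1, cache2, lb1, mq1, web2.
Nothing further is reachable.

api1, api3, auth1, cache1, cache2, db2, lb1, mq1, web2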